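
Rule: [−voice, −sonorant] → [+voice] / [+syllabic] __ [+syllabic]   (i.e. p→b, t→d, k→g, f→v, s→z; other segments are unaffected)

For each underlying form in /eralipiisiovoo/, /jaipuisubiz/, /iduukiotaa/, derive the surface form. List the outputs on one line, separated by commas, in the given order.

eralibiiziovoo, jaibuizubiz, iduugiodaa

/eralipiisiovoo/: /p/ is a voiceless obstruent between vowels /i/ and /i/, so it voices to [b]. /s/ is a voiceless obstruent between vowels /i/ and /i/, so it voices to [z]. → [eralibiiziovoo].
/jaipuisubiz/: /p/ is a voiceless obstruent between vowels /i/ and /u/, so it voices to [b]. /s/ is a voiceless obstruent between vowels /i/ and /u/, so it voices to [z]. → [jaibuizubiz].
/iduukiotaa/: /k/ is a voiceless obstruent between vowels /u/ and /i/, so it voices to [g]. /t/ is a voiceless obstruent between vowels /o/ and /a/, so it voices to [d]. → [iduugiodaa].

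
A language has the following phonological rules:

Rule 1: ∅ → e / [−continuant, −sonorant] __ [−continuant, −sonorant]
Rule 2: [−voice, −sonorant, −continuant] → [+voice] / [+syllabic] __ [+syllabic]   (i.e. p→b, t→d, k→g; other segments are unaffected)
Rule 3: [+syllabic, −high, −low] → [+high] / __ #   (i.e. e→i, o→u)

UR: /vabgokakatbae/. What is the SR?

Rule 1 (stop-cluster e-epenthesis): /b/ and /g/ form a stop–stop cluster, so [e] is inserted between them. /t/ and /b/ form a stop–stop cluster, so [e] is inserted between them. /vabgokakatbae/ → vabegokakatebae.
Rule 2 (intervocalic voicing): /k/ is a voiceless stop between vowels /o/ and /a/, so it voices to [g]. /k/ is a voiceless stop between vowels /a/ and /a/, so it voices to [g]. /t/ is a voiceless stop between vowels /a/ and /e/, so it voices to [d]. /vabegokakatebae/ → vabegogagadebae.
Rule 3 (final vowel raising): /e/ is a mid vowel in word-final position, so it raises to [i]. /vabegogagadebae/ → vabegogagadebai.

vabegogagadebai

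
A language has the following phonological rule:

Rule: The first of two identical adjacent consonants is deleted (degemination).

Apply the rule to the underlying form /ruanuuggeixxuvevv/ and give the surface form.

/gg/ is a geminate; the first /g/ deletes.
/xx/ is a geminate; the first /x/ deletes.
/vv/ is a geminate; the first /v/ deletes.
Surface form: [ruanuugeixuvev].

ruanuugeixuvev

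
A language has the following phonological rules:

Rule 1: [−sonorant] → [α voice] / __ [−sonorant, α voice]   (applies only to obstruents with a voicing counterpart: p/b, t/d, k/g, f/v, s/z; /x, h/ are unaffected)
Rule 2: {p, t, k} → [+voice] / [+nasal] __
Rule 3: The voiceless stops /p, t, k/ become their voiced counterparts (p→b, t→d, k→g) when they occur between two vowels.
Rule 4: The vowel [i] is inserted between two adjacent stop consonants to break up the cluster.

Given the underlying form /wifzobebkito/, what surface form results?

wivzobepikido

Rule 1 (regressive voicing assimilation): /f/ precedes the voiced obstruent /z/, so it voices to [v] by assimilation. /b/ precedes the voiceless obstruent /k/, so it devoices to [p] by assimilation. /wifzobebkito/ → wivzobepkito.
Rule 2 (post-nasal voicing): no segment meets the environment; /wivzobepkito/ is unchanged.
Rule 3 (intervocalic voicing): /t/ is a voiceless stop between vowels /i/ and /o/, so it voices to [d]. /wivzobepkito/ → wivzobepkido.
Rule 4 (stop-cluster i-epenthesis): /p/ and /k/ form a stop–stop cluster, so [i] is inserted between them. /wivzobepkido/ → wivzobepikido.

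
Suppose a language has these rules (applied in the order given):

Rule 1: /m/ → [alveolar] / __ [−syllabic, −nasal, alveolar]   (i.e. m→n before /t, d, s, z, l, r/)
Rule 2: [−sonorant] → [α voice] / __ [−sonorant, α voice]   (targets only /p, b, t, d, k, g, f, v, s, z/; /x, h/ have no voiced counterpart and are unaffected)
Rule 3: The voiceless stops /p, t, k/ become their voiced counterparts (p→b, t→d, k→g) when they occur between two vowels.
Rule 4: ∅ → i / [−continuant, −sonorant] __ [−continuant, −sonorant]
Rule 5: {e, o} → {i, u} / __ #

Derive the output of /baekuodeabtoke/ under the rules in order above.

baeguodeapitogi

Rule 1 (nasal place assimilation): no segment meets the environment; /baekuodeabtoke/ is unchanged.
Rule 2 (regressive voicing assimilation): /b/ precedes the voiceless obstruent /t/, so it devoices to [p] by assimilation. /baekuodeabtoke/ → baekuodeaptoke.
Rule 3 (intervocalic voicing): /k/ is a voiceless stop between vowels /e/ and /u/, so it voices to [g]. /k/ is a voiceless stop between vowels /o/ and /e/, so it voices to [g]. /baekuodeaptoke/ → baeguodeaptoge.
Rule 4 (stop-cluster i-epenthesis): /p/ and /t/ form a stop–stop cluster, so [i] is inserted between them. /baeguodeaptoge/ → baeguodeapitoge.
Rule 5 (final vowel raising): /e/ is a mid vowel in word-final position, so it raises to [i]. /baeguodeapitoge/ → baeguodeapitogi.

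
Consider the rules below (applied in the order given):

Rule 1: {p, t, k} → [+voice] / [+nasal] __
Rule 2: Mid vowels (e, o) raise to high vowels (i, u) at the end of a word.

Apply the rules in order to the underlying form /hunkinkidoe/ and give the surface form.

Rule 1 (post-nasal voicing): /k/ is a voiceless stop immediately after the nasal /n/, so it voices to [g]. /k/ is a voiceless stop immediately after the nasal /n/, so it voices to [g]. /hunkinkidoe/ → hungingidoe.
Rule 2 (final vowel raising): /e/ is a mid vowel in word-final position, so it raises to [i]. /hungingidoe/ → hungingidoi.

hungingidoi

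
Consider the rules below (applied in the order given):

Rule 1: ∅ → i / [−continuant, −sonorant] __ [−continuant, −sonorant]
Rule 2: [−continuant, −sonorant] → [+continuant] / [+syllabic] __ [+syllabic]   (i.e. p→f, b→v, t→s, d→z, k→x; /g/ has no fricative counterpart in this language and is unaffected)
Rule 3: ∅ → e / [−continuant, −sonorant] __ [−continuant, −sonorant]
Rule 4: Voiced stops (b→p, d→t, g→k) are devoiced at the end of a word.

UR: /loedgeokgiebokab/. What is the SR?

loezigeoxigievoxap

Rule 1 (stop-cluster i-epenthesis): /d/ and /g/ form a stop–stop cluster, so [i] is inserted between them. /k/ and /g/ form a stop–stop cluster, so [i] is inserted between them. /loedgeokgiebokab/ → loedigeokigiebokab.
Rule 2 (intervocalic spirantization): /d/ is a stop between vowels /e/ and /i/, so it spirantizes to the fricative [z]. /k/ is a stop between vowels /o/ and /i/, so it spirantizes to the fricative [x]. /b/ is a stop between vowels /e/ and /o/, so it spirantizes to the fricative [v]. /k/ is a stop between vowels /o/ and /a/, so it spirantizes to the fricative [x]. /loedigeokigiebokab/ → loezigeoxigievoxab.
Rule 3 (stop-cluster e-epenthesis): no segment meets the environment; /loezigeoxigievoxab/ is unchanged.
Rule 4 (final devoicing): /b/ is a voiced stop in word-final position, so it devoices to [p]. /loezigeoxigievoxab/ → loezigeoxigievoxap.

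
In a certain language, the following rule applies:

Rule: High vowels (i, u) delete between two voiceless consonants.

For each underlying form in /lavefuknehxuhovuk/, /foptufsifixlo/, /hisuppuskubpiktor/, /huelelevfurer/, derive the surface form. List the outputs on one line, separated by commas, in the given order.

/lavefuknehxuhovuk/: /u/ is a high vowel flanked by voiceless consonants /f/ and /k/, so it deletes. /u/ is a high vowel flanked by voiceless consonants /x/ and /h/, so it deletes. → [lavefknehxhovuk].
/foptufsifixlo/: /u/ is a high vowel flanked by voiceless consonants /t/ and /f/, so it deletes. /i/ is a high vowel flanked by voiceless consonants /s/ and /f/, so it deletes. /i/ is a high vowel flanked by voiceless consonants /f/ and /x/, so it deletes. → [foptfsfxlo].
/hisuppuskubpiktor/: /i/ is a high vowel flanked by voiceless consonants /h/ and /s/, so it deletes. /u/ is a high vowel flanked by voiceless consonants /s/ and /p/, so it deletes. /u/ is a high vowel flanked by voiceless consonants /p/ and /s/, so it deletes. /i/ is a high vowel flanked by voiceless consonants /p/ and /k/, so it deletes. → [hsppskubpktor].
/huelelevfurer/: the rule's environment is not met; surfaces unchanged as [huelelevfurer].

lavefknehxhovuk, foptfsfxlo, hsppskubpktor, huelelevfurer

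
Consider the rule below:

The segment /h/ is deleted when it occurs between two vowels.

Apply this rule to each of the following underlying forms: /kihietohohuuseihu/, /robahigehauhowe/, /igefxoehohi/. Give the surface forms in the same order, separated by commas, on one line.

kiietoouuseiu, robaigeauowe, igefxoeoi

/kihietohohuuseihu/: /h/ occurs between vowels /i/ and /i/, so it deletes. /h/ occurs between vowels /o/ and /o/, so it deletes. /h/ occurs between vowels /o/ and /u/, so it deletes. /h/ occurs between vowels /i/ and /u/, so it deletes. → [kiietoouuseiu].
/robahigehauhowe/: /h/ occurs between vowels /a/ and /i/, so it deletes. /h/ occurs between vowels /e/ and /a/, so it deletes. /h/ occurs between vowels /u/ and /o/, so it deletes. → [robaigeauowe].
/igefxoehohi/: /h/ occurs between vowels /e/ and /o/, so it deletes. /h/ occurs between vowels /o/ and /i/, so it deletes. → [igefxoeoi].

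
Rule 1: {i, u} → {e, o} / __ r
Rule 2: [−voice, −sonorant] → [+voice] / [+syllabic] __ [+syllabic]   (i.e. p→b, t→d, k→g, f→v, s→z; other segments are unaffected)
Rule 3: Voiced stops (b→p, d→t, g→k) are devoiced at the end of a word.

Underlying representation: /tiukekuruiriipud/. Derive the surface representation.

tiugegorueriibut

Rule 1 (pre-rhotic lowering): /u/ is a high vowel immediately before /r/, so it lowers to [o]. /i/ is a high vowel immediately before /r/, so it lowers to [e]. /tiukekuruiriipud/ → tiukekorueriipud.
Rule 2 (intervocalic voicing): /k/ is a voiceless obstruent between vowels /u/ and /e/, so it voices to [g]. /k/ is a voiceless obstruent between vowels /e/ and /o/, so it voices to [g]. /p/ is a voiceless obstruent between vowels /i/ and /u/, so it voices to [b]. /tiukekorueriipud/ → tiugegorueriibud.
Rule 3 (final devoicing): /d/ is a voiced stop in word-final position, so it devoices to [t]. /tiugegorueriibud/ → tiugegorueriibut.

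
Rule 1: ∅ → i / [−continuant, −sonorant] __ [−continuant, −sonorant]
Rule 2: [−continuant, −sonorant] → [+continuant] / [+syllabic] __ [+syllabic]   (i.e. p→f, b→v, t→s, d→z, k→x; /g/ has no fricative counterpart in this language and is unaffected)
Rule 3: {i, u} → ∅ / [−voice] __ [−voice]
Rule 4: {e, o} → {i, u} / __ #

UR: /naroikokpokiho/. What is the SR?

naroixoxfoxhu

Rule 1 (stop-cluster i-epenthesis): /k/ and /p/ form a stop–stop cluster, so [i] is inserted between them. /naroikokpokiho/ → naroikokipokiho.
Rule 2 (intervocalic spirantization): /k/ is a stop between vowels /i/ and /o/, so it spirantizes to the fricative [x]. /k/ is a stop between vowels /o/ and /i/, so it spirantizes to the fricative [x]. /p/ is a stop between vowels /i/ and /o/, so it spirantizes to the fricative [f]. /k/ is a stop between vowels /o/ and /i/, so it spirantizes to the fricative [x]. /naroikokipokiho/ → naroixoxifoxiho.
Rule 3 (high vowel syncope): /i/ is a high vowel flanked by voiceless consonants /x/ and /f/, so it deletes. /i/ is a high vowel flanked by voiceless consonants /x/ and /h/, so it deletes. /naroixoxifoxiho/ → naroixoxfoxho.
Rule 4 (final vowel raising): /o/ is a mid vowel in word-final position, so it raises to [u]. /naroixoxfoxho/ → naroixoxfoxhu.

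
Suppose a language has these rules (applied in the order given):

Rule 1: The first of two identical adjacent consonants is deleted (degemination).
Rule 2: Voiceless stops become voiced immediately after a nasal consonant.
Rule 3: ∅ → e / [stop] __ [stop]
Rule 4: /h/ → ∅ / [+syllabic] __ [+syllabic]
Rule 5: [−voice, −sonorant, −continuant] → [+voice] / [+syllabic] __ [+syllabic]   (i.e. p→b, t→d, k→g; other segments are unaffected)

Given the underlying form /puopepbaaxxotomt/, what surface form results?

Rule 1 (degemination): /xx/ is a geminate; the first /x/ deletes. /puopepbaaxxotomt/ → puopepbaaxotomt.
Rule 2 (post-nasal voicing): /t/ is a voiceless stop immediately after the nasal /m/, so it voices to [d]. /puopepbaaxotomt/ → puopepbaaxotomd.
Rule 3 (stop-cluster e-epenthesis): /p/ and /b/ form a stop–stop cluster, so [e] is inserted between them. /puopepbaaxotomd/ → puopepebaaxotomd.
Rule 4 (intervocalic h-deletion): no segment meets the environment; /puopepebaaxotomd/ is unchanged.
Rule 5 (intervocalic voicing): /p/ is a voiceless stop between vowels /o/ and /e/, so it voices to [b]. /p/ is a voiceless stop between vowels /e/ and /e/, so it voices to [b]. /t/ is a voiceless stop between vowels /o/ and /o/, so it voices to [d]. /puopepebaaxotomd/ → puobebebaaxodomd.

puobebebaaxodomd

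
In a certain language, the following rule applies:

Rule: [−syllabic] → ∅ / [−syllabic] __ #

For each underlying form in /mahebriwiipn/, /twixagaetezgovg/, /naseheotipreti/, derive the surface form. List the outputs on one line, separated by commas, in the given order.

/mahebriwiipn/: /n/ is the second consonant of a word-final cluster /pn/, so it deletes. → [mahebriwiip].
/twixagaetezgovg/: /g/ is the second consonant of a word-final cluster /vg/, so it deletes. → [twixagaetezgov].
/naseheotipreti/: the rule's environment is not met; surfaces unchanged as [naseheotipreti].

mahebriwiip, twixagaetezgov, naseheotipreti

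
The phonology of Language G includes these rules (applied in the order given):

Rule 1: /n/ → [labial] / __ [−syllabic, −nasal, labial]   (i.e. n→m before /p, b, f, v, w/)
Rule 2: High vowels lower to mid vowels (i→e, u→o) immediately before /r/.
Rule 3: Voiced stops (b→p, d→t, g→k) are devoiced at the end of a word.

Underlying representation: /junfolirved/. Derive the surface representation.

Rule 1 (nasal place assimilation): /n/ precedes the labial consonant /f/, so it assimilates in place to [m]. /junfolirved/ → jumfolirved.
Rule 2 (pre-rhotic lowering): /i/ is a high vowel immediately before /r/, so it lowers to [e]. /jumfolirved/ → jumfolerved.
Rule 3 (final devoicing): /d/ is a voiced stop in word-final position, so it devoices to [t]. /jumfolerved/ → jumfolervet.

jumfolervet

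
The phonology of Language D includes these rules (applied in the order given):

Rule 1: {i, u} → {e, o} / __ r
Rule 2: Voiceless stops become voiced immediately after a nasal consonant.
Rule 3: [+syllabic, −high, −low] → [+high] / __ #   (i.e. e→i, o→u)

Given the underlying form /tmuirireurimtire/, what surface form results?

Rule 1 (pre-rhotic lowering): /i/ is a high vowel immediately before /r/, so it lowers to [e]. /i/ is a high vowel immediately before /r/, so it lowers to [e]. /u/ is a high vowel immediately before /r/, so it lowers to [o]. /i/ is a high vowel immediately before /r/, so it lowers to [e]. /tmuirireurimtire/ → tmuerereorimtere.
Rule 2 (post-nasal voicing): /t/ is a voiceless stop immediately after the nasal /m/, so it voices to [d]. /tmuerereorimtere/ → tmuerereorimdere.
Rule 3 (final vowel raising): /e/ is a mid vowel in word-final position, so it raises to [i]. /tmuerereorimdere/ → tmuerereorimderi.

tmuerereorimderi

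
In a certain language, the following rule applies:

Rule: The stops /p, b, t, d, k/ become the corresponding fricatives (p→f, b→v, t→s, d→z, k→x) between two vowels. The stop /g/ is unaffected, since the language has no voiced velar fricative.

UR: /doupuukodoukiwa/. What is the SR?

/p/ is a stop between vowels /u/ and /u/, so it spirantizes to the fricative [f].
/k/ is a stop between vowels /u/ and /o/, so it spirantizes to the fricative [x].
/d/ is a stop between vowels /o/ and /o/, so it spirantizes to the fricative [z].
/k/ is a stop between vowels /u/ and /i/, so it spirantizes to the fricative [x].
The other instance of /d/ does not occur in the required environment and remains unchanged.
Surface form: [doufuuxozouxiwa].

doufuuxozouxiwa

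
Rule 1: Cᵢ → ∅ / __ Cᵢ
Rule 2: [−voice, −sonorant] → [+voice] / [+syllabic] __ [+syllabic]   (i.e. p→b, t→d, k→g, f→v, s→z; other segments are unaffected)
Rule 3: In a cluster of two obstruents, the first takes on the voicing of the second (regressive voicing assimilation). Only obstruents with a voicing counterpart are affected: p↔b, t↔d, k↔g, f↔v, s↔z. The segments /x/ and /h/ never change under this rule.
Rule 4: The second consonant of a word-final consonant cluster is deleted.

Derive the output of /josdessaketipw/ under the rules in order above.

Rule 1 (degemination): /ss/ is a geminate; the first /s/ deletes. /josdessaketipw/ → josdesaketipw.
Rule 2 (intervocalic voicing): /s/ is a voiceless obstruent between vowels /e/ and /a/, so it voices to [z]. /k/ is a voiceless obstruent between vowels /a/ and /e/, so it voices to [g]. /t/ is a voiceless obstruent between vowels /e/ and /i/, so it voices to [d]. /josdesaketipw/ → josdezagedipw.
Rule 3 (regressive voicing assimilation): /s/ precedes the voiced obstruent /d/, so it voices to [z] by assimilation. /josdezagedipw/ → jozdezagedipw.
Rule 4 (final cluster simplification): /w/ is the second consonant of a word-final cluster /pw/, so it deletes. /jozdezagedipw/ → jozdezagedip.

jozdezagedip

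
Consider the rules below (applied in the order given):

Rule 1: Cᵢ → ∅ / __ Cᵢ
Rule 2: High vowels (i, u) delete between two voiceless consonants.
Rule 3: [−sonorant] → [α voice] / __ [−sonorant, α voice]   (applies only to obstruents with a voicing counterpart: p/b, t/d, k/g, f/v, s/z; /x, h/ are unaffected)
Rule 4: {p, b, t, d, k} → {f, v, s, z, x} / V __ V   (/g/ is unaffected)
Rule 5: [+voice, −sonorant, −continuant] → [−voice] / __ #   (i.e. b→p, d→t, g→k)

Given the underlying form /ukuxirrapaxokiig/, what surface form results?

ukxirafaxoxiik

Rule 1 (degemination): /rr/ is a geminate; the first /r/ deletes. /ukuxirrapaxokiig/ → ukuxirapaxokiig.
Rule 2 (high vowel syncope): /u/ is a high vowel flanked by voiceless consonants /k/ and /x/, so it deletes. /ukuxirapaxokiig/ → ukxirapaxokiig.
Rule 3 (regressive voicing assimilation): no segment meets the environment; /ukxirapaxokiig/ is unchanged.
Rule 4 (intervocalic spirantization): /p/ is a stop between vowels /a/ and /a/, so it spirantizes to the fricative [f]. /k/ is a stop between vowels /o/ and /i/, so it spirantizes to the fricative [x]. /ukxirapaxokiig/ → ukxirafaxoxiig.
Rule 5 (final devoicing): /g/ is a voiced stop in word-final position, so it devoices to [k]. /ukxirafaxoxiig/ → ukxirafaxoxiik.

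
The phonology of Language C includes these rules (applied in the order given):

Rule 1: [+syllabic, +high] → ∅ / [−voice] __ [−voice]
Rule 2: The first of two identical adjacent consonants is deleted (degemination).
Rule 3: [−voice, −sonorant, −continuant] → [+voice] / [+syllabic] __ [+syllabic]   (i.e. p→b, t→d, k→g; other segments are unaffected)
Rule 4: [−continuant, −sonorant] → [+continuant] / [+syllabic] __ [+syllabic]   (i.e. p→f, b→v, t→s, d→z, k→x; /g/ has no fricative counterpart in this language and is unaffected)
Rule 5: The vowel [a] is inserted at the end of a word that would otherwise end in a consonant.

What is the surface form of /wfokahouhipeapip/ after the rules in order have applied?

wfogahouhpeapa

Rule 1 (high vowel syncope): /i/ is a high vowel flanked by voiceless consonants /h/ and /p/, so it deletes. /i/ is a high vowel flanked by voiceless consonants /p/ and /p/, so it deletes. /wfokahouhipeapip/ → wfokahouhpeapp.
Rule 2 (degemination): /pp/ is a geminate; the first /p/ deletes. /wfokahouhpeapp/ → wfokahouhpeap.
Rule 3 (intervocalic voicing): /k/ is a voiceless stop between vowels /o/ and /a/, so it voices to [g]. /wfokahouhpeap/ → wfogahouhpeap.
Rule 4 (intervocalic spirantization): no segment meets the environment; /wfogahouhpeap/ is unchanged.
Rule 5 (final a-epenthesis): the form ends in the consonant /p/, so [a] is inserted word-finally. /wfogahouhpeap/ → wfogahouhpeapa.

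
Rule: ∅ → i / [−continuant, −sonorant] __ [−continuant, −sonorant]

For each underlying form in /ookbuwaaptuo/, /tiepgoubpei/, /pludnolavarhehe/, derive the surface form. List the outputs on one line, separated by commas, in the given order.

/ookbuwaaptuo/: /k/ and /b/ form a stop–stop cluster, so [i] is inserted between them. /p/ and /t/ form a stop–stop cluster, so [i] is inserted between them. → [ookibuwaapituo].
/tiepgoubpei/: /p/ and /g/ form a stop–stop cluster, so [i] is inserted between them. /b/ and /p/ form a stop–stop cluster, so [i] is inserted between them. → [tiepigoubipei].
/pludnolavarhehe/: the rule's environment is not met; surfaces unchanged as [pludnolavarhehe].

ookibuwaapituo, tiepigoubipei, pludnolavarhehe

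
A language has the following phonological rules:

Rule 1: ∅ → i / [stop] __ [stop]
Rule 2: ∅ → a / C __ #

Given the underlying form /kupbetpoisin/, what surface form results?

kupibetipoisina

Rule 1 (stop-cluster i-epenthesis): /p/ and /b/ form a stop–stop cluster, so [i] is inserted between them. /t/ and /p/ form a stop–stop cluster, so [i] is inserted between them. /kupbetpoisin/ → kupibetipoisin.
Rule 2 (final a-epenthesis): the form ends in the consonant /n/, so [a] is inserted word-finally. /kupibetipoisin/ → kupibetipoisina.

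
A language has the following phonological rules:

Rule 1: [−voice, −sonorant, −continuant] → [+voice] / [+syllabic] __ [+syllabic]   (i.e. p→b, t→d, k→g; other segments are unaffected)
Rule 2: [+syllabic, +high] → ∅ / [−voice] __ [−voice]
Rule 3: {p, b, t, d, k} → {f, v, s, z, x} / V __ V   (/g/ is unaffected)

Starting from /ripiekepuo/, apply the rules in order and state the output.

riviegevuo

Rule 1 (intervocalic voicing): /p/ is a voiceless stop between vowels /i/ and /i/, so it voices to [b]. /k/ is a voiceless stop between vowels /e/ and /e/, so it voices to [g]. /p/ is a voiceless stop between vowels /e/ and /u/, so it voices to [b]. /ripiekepuo/ → ribiegebuo.
Rule 2 (high vowel syncope): no segment meets the environment; /ribiegebuo/ is unchanged.
Rule 3 (intervocalic spirantization): /b/ is a stop between vowels /i/ and /i/, so it spirantizes to the fricative [v]. /b/ is a stop between vowels /e/ and /u/, so it spirantizes to the fricative [v]. /ribiegebuo/ → riviegevuo.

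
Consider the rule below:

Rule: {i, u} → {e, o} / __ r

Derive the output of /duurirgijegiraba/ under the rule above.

Scanning /duurirgijegiraba/: /u/ at position 2 is not in the conditioning environment; /u/ is a high vowel immediately before /r/, so it lowers to [o]; /i/ is a high vowel immediately before /r/, so it lowers to [e]; /i/ at position 8 is not in the conditioning environment; /i/ is a high vowel immediately before /r/, so it lowers to [e].
Result: [duorergijegeraba].

duorergijegeraba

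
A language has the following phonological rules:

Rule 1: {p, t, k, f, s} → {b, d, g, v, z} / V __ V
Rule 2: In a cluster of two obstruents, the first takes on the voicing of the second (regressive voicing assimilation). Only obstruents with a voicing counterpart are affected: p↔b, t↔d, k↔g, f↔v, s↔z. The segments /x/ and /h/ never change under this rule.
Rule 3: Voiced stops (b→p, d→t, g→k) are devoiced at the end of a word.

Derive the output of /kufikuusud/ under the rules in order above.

Rule 1 (intervocalic voicing): /f/ is a voiceless obstruent between vowels /u/ and /i/, so it voices to [v]. /k/ is a voiceless obstruent between vowels /i/ and /u/, so it voices to [g]. /s/ is a voiceless obstruent between vowels /u/ and /u/, so it voices to [z]. /kufikuusud/ → kuviguuzud.
Rule 2 (regressive voicing assimilation): no segment meets the environment; /kuviguuzud/ is unchanged.
Rule 3 (final devoicing): /d/ is a voiced stop in word-final position, so it devoices to [t]. /kuviguuzud/ → kuviguuzut.

kuviguuzut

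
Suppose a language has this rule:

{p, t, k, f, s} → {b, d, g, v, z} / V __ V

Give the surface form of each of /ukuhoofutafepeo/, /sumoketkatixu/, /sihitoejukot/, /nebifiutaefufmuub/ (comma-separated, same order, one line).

uguhoovudavebeo, sumogetkadixu, sihidoejugot, nebiviudaevufmuub

/ukuhoofutafepeo/: /k/ is a voiceless obstruent between vowels /u/ and /u/, so it voices to [g]. /f/ is a voiceless obstruent between vowels /o/ and /u/, so it voices to [v]. /t/ is a voiceless obstruent between vowels /u/ and /a/, so it voices to [d]. /f/ is a voiceless obstruent between vowels /a/ and /e/, so it voices to [v]. /p/ is a voiceless obstruent between vowels /e/ and /e/, so it voices to [b]. → [uguhoovudavebeo].
/sumoketkatixu/: /k/ is a voiceless obstruent between vowels /o/ and /e/, so it voices to [g]. /t/ is a voiceless obstruent between vowels /a/ and /i/, so it voices to [d]. → [sumogetkadixu].
/sihitoejukot/: /t/ is a voiceless obstruent between vowels /i/ and /o/, so it voices to [d]. /k/ is a voiceless obstruent between vowels /u/ and /o/, so it voices to [g]. → [sihidoejugot].
/nebifiutaefufmuub/: /f/ is a voiceless obstruent between vowels /i/ and /i/, so it voices to [v]. /t/ is a voiceless obstruent between vowels /u/ and /a/, so it voices to [d]. /f/ is a voiceless obstruent between vowels /e/ and /u/, so it voices to [v]. → [nebiviudaevufmuub].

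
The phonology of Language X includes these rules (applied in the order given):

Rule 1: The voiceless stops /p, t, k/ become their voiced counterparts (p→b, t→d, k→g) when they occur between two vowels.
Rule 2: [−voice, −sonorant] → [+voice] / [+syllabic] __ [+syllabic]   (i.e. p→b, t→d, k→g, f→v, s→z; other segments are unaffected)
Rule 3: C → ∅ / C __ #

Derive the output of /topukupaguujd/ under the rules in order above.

Rule 1 (intervocalic voicing): /p/ is a voiceless stop between vowels /o/ and /u/, so it voices to [b]. /k/ is a voiceless stop between vowels /u/ and /u/, so it voices to [g]. /p/ is a voiceless stop between vowels /u/ and /a/, so it voices to [b]. /topukupaguujd/ → tobugubaguujd.
Rule 2 (intervocalic voicing): no segment meets the environment; /tobugubaguujd/ is unchanged.
Rule 3 (final cluster simplification): /d/ is the second consonant of a word-final cluster /jd/, so it deletes. /tobugubaguujd/ → tobugubaguuj.

tobugubaguuj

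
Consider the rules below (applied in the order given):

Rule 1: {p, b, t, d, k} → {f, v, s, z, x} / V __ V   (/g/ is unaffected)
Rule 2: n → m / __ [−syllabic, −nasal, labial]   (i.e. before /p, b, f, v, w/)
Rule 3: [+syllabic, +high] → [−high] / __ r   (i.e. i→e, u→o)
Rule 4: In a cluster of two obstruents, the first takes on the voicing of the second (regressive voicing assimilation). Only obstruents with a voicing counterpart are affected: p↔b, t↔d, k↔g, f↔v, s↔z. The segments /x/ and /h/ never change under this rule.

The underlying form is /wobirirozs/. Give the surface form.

Rule 1 (intervocalic spirantization): /b/ is a stop between vowels /o/ and /i/, so it spirantizes to the fricative [v]. /wobirirozs/ → wovirirozs.
Rule 2 (nasal place assimilation): no segment meets the environment; /wovirirozs/ is unchanged.
Rule 3 (pre-rhotic lowering): /i/ is a high vowel immediately before /r/, so it lowers to [e]. /i/ is a high vowel immediately before /r/, so it lowers to [e]. /wovirirozs/ → wovererozs.
Rule 4 (regressive voicing assimilation): /z/ precedes the voiceless obstruent /s/, so it devoices to [s] by assimilation. /wovererozs/ → wovereross.

wovereross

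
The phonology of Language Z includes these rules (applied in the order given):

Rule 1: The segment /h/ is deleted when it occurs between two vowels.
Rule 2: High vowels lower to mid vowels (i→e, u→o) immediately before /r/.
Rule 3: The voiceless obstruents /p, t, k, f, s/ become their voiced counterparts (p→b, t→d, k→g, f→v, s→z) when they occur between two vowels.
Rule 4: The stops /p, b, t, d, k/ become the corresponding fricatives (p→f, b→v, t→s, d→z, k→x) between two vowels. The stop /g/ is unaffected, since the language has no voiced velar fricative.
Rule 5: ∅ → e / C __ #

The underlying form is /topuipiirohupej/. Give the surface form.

Rule 1 (intervocalic h-deletion): /h/ occurs between vowels /o/ and /u/, so it deletes. /topuipiirohupej/ → topuipiiroupej.
Rule 2 (pre-rhotic lowering): /i/ is a high vowel immediately before /r/, so it lowers to [e]. /topuipiiroupej/ → topuipieroupej.
Rule 3 (intervocalic voicing): /p/ is a voiceless obstruent between vowels /o/ and /u/, so it voices to [b]. /p/ is a voiceless obstruent between vowels /i/ and /i/, so it voices to [b]. /p/ is a voiceless obstruent between vowels /u/ and /e/, so it voices to [b]. /topuipieroupej/ → tobuibieroubej.
Rule 4 (intervocalic spirantization): /b/ is a stop between vowels /o/ and /u/, so it spirantizes to the fricative [v]. /b/ is a stop between vowels /i/ and /i/, so it spirantizes to the fricative [v]. /b/ is a stop between vowels /u/ and /e/, so it spirantizes to the fricative [v]. /tobuibieroubej/ → tovuivierouvej.
Rule 5 (final e-epenthesis): the form ends in the consonant /j/, so [e] is inserted word-finally. /tovuivierouvej/ → tovuivierouveje.

tovuivierouveje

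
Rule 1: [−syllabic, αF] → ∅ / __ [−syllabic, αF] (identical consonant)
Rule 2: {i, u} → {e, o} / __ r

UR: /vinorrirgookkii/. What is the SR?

vinorergookii

Rule 1 (degemination): /rr/ is a geminate; the first /r/ deletes. /kk/ is a geminate; the first /k/ deletes. /vinorrirgookkii/ → vinorirgookii.
Rule 2 (pre-rhotic lowering): /i/ is a high vowel immediately before /r/, so it lowers to [e]. /vinorirgookii/ → vinorergookii.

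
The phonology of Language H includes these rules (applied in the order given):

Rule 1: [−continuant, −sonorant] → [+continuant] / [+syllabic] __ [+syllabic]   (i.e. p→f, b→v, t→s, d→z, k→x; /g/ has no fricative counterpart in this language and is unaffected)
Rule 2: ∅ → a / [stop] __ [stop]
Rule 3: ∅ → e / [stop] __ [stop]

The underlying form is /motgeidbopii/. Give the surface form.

Rule 1 (intervocalic spirantization): /p/ is a stop between vowels /o/ and /i/, so it spirantizes to the fricative [f]. /motgeidbopii/ → motgeidbofii.
Rule 2 (stop-cluster a-epenthesis): /t/ and /g/ form a stop–stop cluster, so [a] is inserted between them. /d/ and /b/ form a stop–stop cluster, so [a] is inserted between them. /motgeidbofii/ → motageidabofii.
Rule 3 (stop-cluster e-epenthesis): no segment meets the environment; /motageidabofii/ is unchanged.

motageidabofii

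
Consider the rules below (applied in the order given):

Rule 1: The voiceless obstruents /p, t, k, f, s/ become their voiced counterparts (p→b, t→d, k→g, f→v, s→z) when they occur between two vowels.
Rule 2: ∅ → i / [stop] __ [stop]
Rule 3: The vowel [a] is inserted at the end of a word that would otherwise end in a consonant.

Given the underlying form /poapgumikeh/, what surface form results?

poapigumigeha

Rule 1 (intervocalic voicing): /k/ is a voiceless obstruent between vowels /i/ and /e/, so it voices to [g]. /poapgumikeh/ → poapgumigeh.
Rule 2 (stop-cluster i-epenthesis): /p/ and /g/ form a stop–stop cluster, so [i] is inserted between them. /poapgumigeh/ → poapigumigeh.
Rule 3 (final a-epenthesis): the form ends in the consonant /h/, so [a] is inserted word-finally. /poapigumigeh/ → poapigumigeha.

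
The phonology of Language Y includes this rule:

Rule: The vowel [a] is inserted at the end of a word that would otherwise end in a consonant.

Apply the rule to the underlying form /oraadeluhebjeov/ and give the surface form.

oraadeluhebjeova

the form ends in the consonant /v/, so [a] is inserted word-finally.
Surface form: [oraadeluhebjeova].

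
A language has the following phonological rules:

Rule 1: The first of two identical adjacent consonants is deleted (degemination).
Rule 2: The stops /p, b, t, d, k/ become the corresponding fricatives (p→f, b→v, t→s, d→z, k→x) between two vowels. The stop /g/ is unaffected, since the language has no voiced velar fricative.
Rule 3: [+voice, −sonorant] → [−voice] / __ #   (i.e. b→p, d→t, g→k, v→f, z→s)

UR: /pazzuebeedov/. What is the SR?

Rule 1 (degemination): /zz/ is a geminate; the first /z/ deletes. /pazzuebeedov/ → pazuebeedov.
Rule 2 (intervocalic spirantization): /b/ is a stop between vowels /e/ and /e/, so it spirantizes to the fricative [v]. /d/ is a stop between vowels /e/ and /o/, so it spirantizes to the fricative [z]. /pazuebeedov/ → pazueveezov.
Rule 3 (final devoicing): /v/ is a voiced obstruent in word-final position, so it devoices to [f]. /pazueveezov/ → pazueveezof.

pazueveezof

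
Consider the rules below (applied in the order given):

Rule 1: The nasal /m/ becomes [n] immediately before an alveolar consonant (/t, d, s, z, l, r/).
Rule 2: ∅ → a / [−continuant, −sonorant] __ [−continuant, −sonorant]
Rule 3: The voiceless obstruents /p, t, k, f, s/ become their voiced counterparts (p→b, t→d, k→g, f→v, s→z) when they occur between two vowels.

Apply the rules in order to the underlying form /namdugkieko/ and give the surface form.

Rule 1 (nasal place assimilation): /m/ precedes the alveolar consonant /d/, so it assimilates in place to [n]. /namdugkieko/ → nandugkieko.
Rule 2 (stop-cluster a-epenthesis): /g/ and /k/ form a stop–stop cluster, so [a] is inserted between them. /nandugkieko/ → nandugakieko.
Rule 3 (intervocalic voicing): /k/ is a voiceless obstruent between vowels /a/ and /i/, so it voices to [g]. /k/ is a voiceless obstruent between vowels /e/ and /o/, so it voices to [g]. /nandugakieko/ → nandugagiego.

nandugagiego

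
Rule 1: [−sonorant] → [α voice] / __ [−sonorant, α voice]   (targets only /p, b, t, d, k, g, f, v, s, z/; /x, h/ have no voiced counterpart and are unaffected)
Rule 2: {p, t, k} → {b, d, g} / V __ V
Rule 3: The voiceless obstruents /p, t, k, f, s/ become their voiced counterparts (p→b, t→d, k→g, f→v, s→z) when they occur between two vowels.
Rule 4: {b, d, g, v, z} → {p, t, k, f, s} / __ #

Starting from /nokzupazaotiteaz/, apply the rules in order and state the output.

Rule 1 (regressive voicing assimilation): /k/ precedes the voiced obstruent /z/, so it voices to [g] by assimilation. /nokzupazaotiteaz/ → nogzupazaotiteaz.
Rule 2 (intervocalic voicing): /p/ is a voiceless stop between vowels /u/ and /a/, so it voices to [b]. /t/ is a voiceless stop between vowels /o/ and /i/, so it voices to [d]. /t/ is a voiceless stop between vowels /i/ and /e/, so it voices to [d]. /nogzupazaotiteaz/ → nogzubazaodideaz.
Rule 3 (intervocalic voicing): no segment meets the environment; /nogzubazaodideaz/ is unchanged.
Rule 4 (final devoicing): /z/ is a voiced obstruent in word-final position, so it devoices to [s]. /nogzubazaodideaz/ → nogzubazaodideas.

nogzubazaodideas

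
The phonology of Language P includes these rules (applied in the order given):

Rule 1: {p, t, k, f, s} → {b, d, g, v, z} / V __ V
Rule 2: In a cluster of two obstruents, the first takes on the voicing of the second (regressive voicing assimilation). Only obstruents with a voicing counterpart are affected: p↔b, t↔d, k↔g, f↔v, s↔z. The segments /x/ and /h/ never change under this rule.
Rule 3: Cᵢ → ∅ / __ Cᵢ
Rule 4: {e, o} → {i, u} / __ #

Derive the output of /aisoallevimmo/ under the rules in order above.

Rule 1 (intervocalic voicing): /s/ is a voiceless obstruent between vowels /i/ and /o/, so it voices to [z]. /aisoallevimmo/ → aizoallevimmo.
Rule 2 (regressive voicing assimilation): no segment meets the environment; /aizoallevimmo/ is unchanged.
Rule 3 (degemination): /ll/ is a geminate; the first /l/ deletes. /mm/ is a geminate; the first /m/ deletes. /aizoallevimmo/ → aizoalevimo.
Rule 4 (final vowel raising): /o/ is a mid vowel in word-final position, so it raises to [u]. /aizoalevimo/ → aizoalevimu.

aizoalevimu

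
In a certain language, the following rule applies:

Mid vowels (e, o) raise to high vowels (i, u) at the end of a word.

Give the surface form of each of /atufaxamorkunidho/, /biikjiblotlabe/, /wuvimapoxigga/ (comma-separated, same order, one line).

atufaxamorkunidhu, biikjiblotlabi, wuvimapoxigga

/atufaxamorkunidho/: /o/ is a mid vowel in word-final position, so it raises to [u]. → [atufaxamorkunidhu].
/biikjiblotlabe/: /e/ is a mid vowel in word-final position, so it raises to [i]. → [biikjiblotlabi].
/wuvimapoxigga/: the rule's environment is not met; surfaces unchanged as [wuvimapoxigga].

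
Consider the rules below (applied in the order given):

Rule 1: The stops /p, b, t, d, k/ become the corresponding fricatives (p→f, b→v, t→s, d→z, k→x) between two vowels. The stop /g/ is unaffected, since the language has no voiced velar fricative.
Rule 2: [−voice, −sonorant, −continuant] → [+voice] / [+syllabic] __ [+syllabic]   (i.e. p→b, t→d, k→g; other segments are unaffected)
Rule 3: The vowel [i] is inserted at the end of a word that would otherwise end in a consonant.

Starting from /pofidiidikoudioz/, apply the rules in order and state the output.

pofiziizixouziozi

Rule 1 (intervocalic spirantization): /d/ is a stop between vowels /i/ and /i/, so it spirantizes to the fricative [z]. /d/ is a stop between vowels /i/ and /i/, so it spirantizes to the fricative [z]. /k/ is a stop between vowels /i/ and /o/, so it spirantizes to the fricative [x]. /d/ is a stop between vowels /u/ and /i/, so it spirantizes to the fricative [z]. /pofidiidikoudioz/ → pofiziizixouzioz.
Rule 2 (intervocalic voicing): no segment meets the environment; /pofiziizixouzioz/ is unchanged.
Rule 3 (final i-epenthesis): the form ends in the consonant /z/, so [i] is inserted word-finally. /pofiziizixouzioz/ → pofiziizixouziozi.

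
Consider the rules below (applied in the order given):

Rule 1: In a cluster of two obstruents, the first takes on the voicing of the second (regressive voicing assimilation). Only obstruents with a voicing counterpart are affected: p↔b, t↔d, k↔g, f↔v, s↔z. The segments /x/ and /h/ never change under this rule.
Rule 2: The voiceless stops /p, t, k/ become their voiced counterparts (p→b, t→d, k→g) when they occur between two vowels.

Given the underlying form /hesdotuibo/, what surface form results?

hezdoduibo

Rule 1 (regressive voicing assimilation): /s/ precedes the voiced obstruent /d/, so it voices to [z] by assimilation. /hesdotuibo/ → hezdotuibo.
Rule 2 (intervocalic voicing): /t/ is a voiceless stop between vowels /o/ and /u/, so it voices to [d]. /hezdotuibo/ → hezdoduibo.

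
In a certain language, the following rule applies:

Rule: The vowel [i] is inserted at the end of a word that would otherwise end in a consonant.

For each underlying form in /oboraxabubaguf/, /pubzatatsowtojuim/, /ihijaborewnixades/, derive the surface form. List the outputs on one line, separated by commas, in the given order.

/oboraxabubaguf/: the form ends in the consonant /f/, so [i] is inserted word-finally. → [oboraxabubagufi].
/pubzatatsowtojuim/: the form ends in the consonant /m/, so [i] is inserted word-finally. → [pubzatatsowtojuimi].
/ihijaborewnixades/: the form ends in the consonant /s/, so [i] is inserted word-finally. → [ihijaborewnixadesi].

oboraxabubagufi, pubzatatsowtojuimi, ihijaborewnixadesi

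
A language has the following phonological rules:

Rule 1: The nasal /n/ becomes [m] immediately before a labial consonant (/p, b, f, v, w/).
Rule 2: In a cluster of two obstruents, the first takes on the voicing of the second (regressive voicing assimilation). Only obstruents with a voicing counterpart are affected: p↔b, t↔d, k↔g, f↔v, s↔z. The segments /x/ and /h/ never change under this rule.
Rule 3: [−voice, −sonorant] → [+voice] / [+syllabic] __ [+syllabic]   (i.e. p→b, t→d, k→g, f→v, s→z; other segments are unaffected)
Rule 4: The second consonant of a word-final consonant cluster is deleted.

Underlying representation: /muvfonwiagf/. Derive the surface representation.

Rule 1 (nasal place assimilation): /n/ precedes the labial consonant /w/, so it assimilates in place to [m]. /muvfonwiagf/ → muvfomwiagf.
Rule 2 (regressive voicing assimilation): /v/ precedes the voiceless obstruent /f/, so it devoices to [f] by assimilation. /g/ precedes the voiceless obstruent /f/, so it devoices to [k] by assimilation. /muvfomwiagf/ → muffomwiakf.
Rule 3 (intervocalic voicing): no segment meets the environment; /muffomwiakf/ is unchanged.
Rule 4 (final cluster simplification): /f/ is the second consonant of a word-final cluster /kf/, so it deletes. /muffomwiakf/ → muffomwiak.

muffomwiak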